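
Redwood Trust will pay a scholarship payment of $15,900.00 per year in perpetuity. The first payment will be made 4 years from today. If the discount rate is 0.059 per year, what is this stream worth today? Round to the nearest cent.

$226911.88

Value at end of year 3: C / r = $15,900.00 / 0.059 = $269,491.5254
Discount to today: PV = $269,491.5254 / (1 + 0.059)^3 = $269,491.5254 / 1.187648 = $226,911.88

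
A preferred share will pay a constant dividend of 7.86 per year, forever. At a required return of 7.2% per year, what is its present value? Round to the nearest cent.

109.17

Level perpetuity: PV = C / r = 7.86 / 0.072 = 109.17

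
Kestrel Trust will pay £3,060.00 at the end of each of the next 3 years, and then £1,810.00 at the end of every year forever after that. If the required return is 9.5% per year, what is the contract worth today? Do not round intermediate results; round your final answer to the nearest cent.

£22188.77

PV of 3-year annuity: £3,060.00 × [1 − (1+0.095)^−3] / 0.095 = 7677.25489
Perpetuity value at year 3: £1,810.00 / 0.095 = 19052.63158
PV of perpetuity: 19052.63158 / (1+0.095)^3 = 14511.51022
Total PV = 7677.25489 + 14511.51022 = 22188.76511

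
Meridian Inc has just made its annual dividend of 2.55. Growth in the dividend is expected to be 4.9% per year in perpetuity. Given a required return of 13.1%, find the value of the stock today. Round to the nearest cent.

D₁ = D₀ × (1 + g) = 2.55 × 1.049 = 2.6750
Growing perpetuity: P = D₁ / (r − g) = 2.6750 / (0.131 − 0.049) = 32.62

32.62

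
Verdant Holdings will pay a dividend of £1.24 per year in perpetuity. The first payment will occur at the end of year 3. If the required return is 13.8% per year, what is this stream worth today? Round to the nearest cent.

Value at end of year 2: C / r = £1.24 / 0.138 = £8.9855
Discount to today: PV = £8.9855 / (1 + 0.138)^2 = £8.9855 / 1.295044 = £6.94

£6.94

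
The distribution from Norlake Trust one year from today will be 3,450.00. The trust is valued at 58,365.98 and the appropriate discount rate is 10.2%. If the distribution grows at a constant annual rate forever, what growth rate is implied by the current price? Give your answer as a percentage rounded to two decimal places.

P = D₁/(r−g) ⇒ g = r − D₁/P = 0.102 − 3,450.00/58,365.98 = 0.042890

4.29%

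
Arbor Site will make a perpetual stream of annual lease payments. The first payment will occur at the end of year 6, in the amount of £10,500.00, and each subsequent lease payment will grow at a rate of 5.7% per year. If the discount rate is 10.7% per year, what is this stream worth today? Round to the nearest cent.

Value at end of year 5: C₁ / (r − g) = £10,500.00 / (0.107 − 0.057) = £210,000.0000
Discount to today: PV = £210,000.0000 / (1 + 0.107)^5 = £210,000.0000 / 1.662410 = £126,322.64

£126322.64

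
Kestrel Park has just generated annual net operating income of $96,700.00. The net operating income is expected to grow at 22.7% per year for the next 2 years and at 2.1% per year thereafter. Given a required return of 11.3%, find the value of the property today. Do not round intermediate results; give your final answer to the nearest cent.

D_1 = 118650.90000
D_2 = 145584.65430
Terminal value at year 2: TV = D_2×(1+g_2)/(r−g_2) = 148641.93204/0.092 = 1615673.17435
P_0 = D_1/(1+r)^1 + D_2/(1+r)^2 + TV/(1+r)^2
    = 106604.58221 + 117523.64993 + 1304257.02803 = 1528385.26017

$1528385.26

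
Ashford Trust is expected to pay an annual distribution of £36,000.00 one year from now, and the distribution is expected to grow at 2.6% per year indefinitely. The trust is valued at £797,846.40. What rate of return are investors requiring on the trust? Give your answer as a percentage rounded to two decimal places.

7.11%

P = D₁/(r − g) ⇒ r = D₁/P + g = £36,000.0000/£797,846.40 + 0.026 = 0.045121 + 0.026 = 0.071121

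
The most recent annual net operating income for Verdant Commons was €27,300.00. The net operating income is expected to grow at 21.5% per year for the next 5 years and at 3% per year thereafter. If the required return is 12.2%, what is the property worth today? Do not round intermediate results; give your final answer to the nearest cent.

€629558.16

D_1 = 33169.50000
D_2 = 40300.94250
D_3 = 48965.64514
D_4 = 59493.25884
D_5 = 72284.30949
Terminal value at year 5: TV = D_5×(1+g_2)/(r−g_2) = 74452.83878/0.092 = 809269.98672
P_0 = D_1/(1+r)^1 + D_2/(1+r)^2 + D_3/(1+r)^3 + D_4/(1+r)^4 + D_5/(1+r)^5 + TV/(1+r)^5
    = 29562.83422 + 32013.22957 + 34666.73256 + 37540.17831 + 40651.79737 + 455123.38355 = 629558.15558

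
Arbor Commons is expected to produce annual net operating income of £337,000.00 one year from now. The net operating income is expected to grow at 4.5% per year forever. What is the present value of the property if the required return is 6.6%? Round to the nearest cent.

£16047619.05

Growing perpetuity: P = D₁ / (r − g) = £337,000.0000 / (0.066 − 0.045) = £16,047,619.05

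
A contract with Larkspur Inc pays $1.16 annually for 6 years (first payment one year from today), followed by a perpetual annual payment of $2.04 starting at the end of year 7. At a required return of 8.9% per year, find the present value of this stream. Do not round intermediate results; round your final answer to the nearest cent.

$18.96

PV of 6-year annuity: $1.16 × [1 − (1+0.089)^−6] / 0.089 = 5.21922
Perpetuity value at year 6: $2.04 / 0.089 = 22.92135
PV of perpetuity: 22.92135 / (1+0.089)^6 = 13.74273
Total PV = 5.21922 + 13.74273 = 18.96194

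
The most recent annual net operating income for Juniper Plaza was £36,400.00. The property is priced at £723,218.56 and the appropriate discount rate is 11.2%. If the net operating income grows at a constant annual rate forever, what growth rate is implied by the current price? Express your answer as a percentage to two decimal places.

5.87%

P = D₀(1+g)/(r−g) ⇒ P(r−g) = D₀(1+g) ⇒ g(P+D₀) = P·r − D₀
g = (P·r − D₀)/(P + D₀) = (£723,218.56×0.112 − £36,400.00) / (£723,218.56 + £36,400.00) = 0.058714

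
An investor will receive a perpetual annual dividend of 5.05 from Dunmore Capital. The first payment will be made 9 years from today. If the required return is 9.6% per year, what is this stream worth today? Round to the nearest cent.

25.27

Value at end of year 8: C / r = 5.05 / 0.096 = 52.6042
Discount to today: PV = 52.6042 / (1 + 0.096)^8 = 52.6042 / 2.082018 = 25.27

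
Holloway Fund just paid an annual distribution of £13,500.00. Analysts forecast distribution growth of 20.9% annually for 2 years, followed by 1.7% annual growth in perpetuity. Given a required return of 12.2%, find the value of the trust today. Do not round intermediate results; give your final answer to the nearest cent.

£182042.70

D_1 = 16321.50000
D_2 = 19732.69350
Terminal value at year 2: TV = D_2×(1+g_2)/(r−g_2) = 20068.14929/0.105 = 191125.23133
P_0 = D_1/(1+r)^1 + D_2/(1+r)^2 + TV/(1+r)^2
    = 14546.79144 + 15674.75121 + 151821.16170 = 182042.70435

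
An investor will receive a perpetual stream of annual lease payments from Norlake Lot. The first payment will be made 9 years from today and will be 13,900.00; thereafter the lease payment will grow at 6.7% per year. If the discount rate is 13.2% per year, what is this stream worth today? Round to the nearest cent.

79310.38

Value at end of year 8: C₁ / (r − g) = 13,900.00 / (0.132 − 0.067) = 213,846.1538
Discount to today: PV = 213,846.1538 / (1 + 0.132)^8 = 213,846.1538 / 2.696320 = 79,310.38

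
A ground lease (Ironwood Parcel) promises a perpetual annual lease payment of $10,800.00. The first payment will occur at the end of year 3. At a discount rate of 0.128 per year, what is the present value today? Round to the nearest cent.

$66312.53

Value at end of year 2: C / r = $10,800.00 / 0.128 = $84,375.0000
Discount to today: PV = $84,375.0000 / (1 + 0.128)^2 = $84,375.0000 / 1.272384 = $66,312.53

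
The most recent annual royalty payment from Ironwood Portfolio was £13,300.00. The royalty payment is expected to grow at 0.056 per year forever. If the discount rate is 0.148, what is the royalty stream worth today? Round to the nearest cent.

D₁ = D₀ × (1 + g) = £13,300.00 × 1.056 = £14,044.8000
Growing perpetuity: P = D₁ / (r − g) = £14,044.8000 / (0.148 − 0.056) = £152,660.87

£152660.87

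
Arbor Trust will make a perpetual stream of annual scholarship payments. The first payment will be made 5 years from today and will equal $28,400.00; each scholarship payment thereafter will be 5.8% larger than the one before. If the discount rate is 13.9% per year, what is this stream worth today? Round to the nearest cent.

$208323.58

Value at end of year 4: C₁ / (r − g) = $28,400.00 / (0.139 − 0.058) = $350,617.2840
Discount to today: PV = $350,617.2840 / (1 + 0.139)^4 = $350,617.2840 / 1.683042 = $208,323.58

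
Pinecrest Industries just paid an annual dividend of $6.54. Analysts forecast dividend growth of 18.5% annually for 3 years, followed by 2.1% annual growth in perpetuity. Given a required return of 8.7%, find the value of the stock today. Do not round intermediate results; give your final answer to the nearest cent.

D_1 = 7.74990
D_2 = 9.18363
D_3 = 10.88260
Terminal value at year 3: TV = D_3×(1+g_2)/(r−g_2) = 11.11114/0.066 = 168.35058
P_0 = D_1/(1+r)^1 + D_2/(1+r)^2 + D_3/(1+r)^3 + TV/(1+r)^3
    = 7.12962 + 7.77240 + 8.47314 + 131.07684 = 154.45201

$154.45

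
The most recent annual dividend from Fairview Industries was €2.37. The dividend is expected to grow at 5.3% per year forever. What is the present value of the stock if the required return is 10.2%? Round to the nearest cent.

€50.93

D₁ = D₀ × (1 + g) = €2.37 × 1.053 = €2.4956
Growing perpetuity: P = D₁ / (r − g) = €2.4956 / (0.102 − 0.053) = €50.93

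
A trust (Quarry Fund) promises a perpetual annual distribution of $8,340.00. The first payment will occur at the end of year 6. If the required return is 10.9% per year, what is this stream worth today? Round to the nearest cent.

Value at end of year 5: C / r = $8,340.00 / 0.109 = $76,513.7615
Discount to today: PV = $76,513.7615 / (1 + 0.109)^5 = $76,513.7615 / 1.677481 = $45,612.28

$45612.28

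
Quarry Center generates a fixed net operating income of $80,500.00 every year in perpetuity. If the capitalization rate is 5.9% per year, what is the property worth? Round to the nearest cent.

$1364406.78

Level perpetuity: PV = C / r = $80,500.00 / 0.059 = $1,364,406.78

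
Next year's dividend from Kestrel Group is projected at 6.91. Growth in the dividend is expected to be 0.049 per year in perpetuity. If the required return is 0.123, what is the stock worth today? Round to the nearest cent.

Growing perpetuity: P = D₁ / (r − g) = 6.9100 / (0.123 − 0.049) = 93.38

93.38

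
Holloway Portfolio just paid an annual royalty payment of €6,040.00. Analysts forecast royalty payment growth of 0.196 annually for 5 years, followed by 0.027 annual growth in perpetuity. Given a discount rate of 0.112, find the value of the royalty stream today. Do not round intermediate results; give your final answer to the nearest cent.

D_1 = 7223.84000
D_2 = 8639.71264
D_3 = 10333.09632
D_4 = 12358.38320
D_5 = 14780.62630
Terminal value at year 5: TV = D_5×(1+g_2)/(r−g_2) = 15179.70321/0.085 = 178584.74367
P_0 = D_1/(1+r)^1 + D_2/(1+r)^2 + D_3/(1+r)^3 + D_4/(1+r)^4 + D_5/(1+r)^5 + TV/(1+r)^5
    = 6496.25899 + 6986.98359 + 7514.77732 + 8082.44035 + 8692.98441 + 105031.70573 = 142805.15039

€142805.15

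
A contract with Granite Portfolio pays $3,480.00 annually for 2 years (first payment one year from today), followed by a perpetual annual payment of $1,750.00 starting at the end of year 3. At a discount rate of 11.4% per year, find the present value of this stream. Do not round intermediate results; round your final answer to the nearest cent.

$18297.88

PV of 2-year annuity: $3,480.00 × [1 − (1+0.114)^−2] / 0.114 = 5928.07713
Perpetuity value at year 2: $1,750.00 / 0.114 = 15350.87719
PV of perpetuity: 15350.87719 / (1+0.114)^2 = 12369.80393
Total PV = 5928.07713 + 12369.80393 = 18297.88105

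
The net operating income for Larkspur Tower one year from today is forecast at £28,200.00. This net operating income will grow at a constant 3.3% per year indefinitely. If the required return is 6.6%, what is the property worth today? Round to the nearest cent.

Growing perpetuity: P = D₁ / (r − g) = £28,200.0000 / (0.066 − 0.033) = £854,545.45

£854545.45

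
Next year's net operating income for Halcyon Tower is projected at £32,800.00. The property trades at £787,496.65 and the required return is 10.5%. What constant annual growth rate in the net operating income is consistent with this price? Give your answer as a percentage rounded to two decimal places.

P = D₁/(r−g) ⇒ g = r − D₁/P = 0.105 − £32,800.00/£787,496.65 = 0.063349

6.33%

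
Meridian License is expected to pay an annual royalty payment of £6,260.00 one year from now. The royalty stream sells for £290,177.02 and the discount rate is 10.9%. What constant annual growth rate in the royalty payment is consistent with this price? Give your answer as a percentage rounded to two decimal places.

8.74%

P = D₁/(r−g) ⇒ g = r − D₁/P = 0.109 − £6,260.00/£290,177.02 = 0.087427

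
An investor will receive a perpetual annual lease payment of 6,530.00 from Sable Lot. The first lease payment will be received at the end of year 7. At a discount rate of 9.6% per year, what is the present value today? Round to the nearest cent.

Value at end of year 6: C / r = 6,530.00 / 0.096 = 68,020.8333
Discount to today: PV = 68,020.8333 / (1 + 0.096)^6 = 68,020.8333 / 1.733258 = 39,244.48

39244.48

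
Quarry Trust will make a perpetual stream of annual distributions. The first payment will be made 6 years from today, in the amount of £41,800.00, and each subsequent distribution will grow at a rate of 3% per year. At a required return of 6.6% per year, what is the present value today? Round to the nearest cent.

Value at end of year 5: C₁ / (r − g) = £41,800.00 / (0.066 − 0.03) = £1,161,111.1111
Discount to today: PV = £1,161,111.1111 / (1 + 0.066)^5 = £1,161,111.1111 / 1.376531 = £843,505.19

£843505.19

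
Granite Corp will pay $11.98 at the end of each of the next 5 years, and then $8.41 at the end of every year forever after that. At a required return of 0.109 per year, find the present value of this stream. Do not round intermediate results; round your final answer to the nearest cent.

$90.38

PV of 5-year annuity: $11.98 × [1 − (1+0.109)^−5] / 0.109 = 44.38845
Perpetuity value at year 5: $8.41 / 0.109 = 77.15596
PV of perpetuity: 77.15596 / (1+0.109)^5 = 45.99512
Total PV = 44.38845 + 45.99512 = 90.38357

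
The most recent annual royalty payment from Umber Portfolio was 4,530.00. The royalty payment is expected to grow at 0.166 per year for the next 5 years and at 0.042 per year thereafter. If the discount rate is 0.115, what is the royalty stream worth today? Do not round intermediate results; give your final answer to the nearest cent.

D_1 = 5281.98000
D_2 = 6158.78868
D_3 = 7181.14760
D_4 = 8373.21810
D_5 = 9763.17231
Terminal value at year 5: TV = D_5×(1+g_2)/(r−g_2) = 10173.22554/0.073 = 139359.25404
P_0 = D_1/(1+r)^1 + D_2/(1+r)^2 + D_3/(1+r)^3 + D_4/(1+r)^4 + D_5/(1+r)^5 + TV/(1+r)^5
    = 4737.20179 + 4953.88098 + 5180.47105 + 5417.42533 + 5665.21788 + 80865.16482 = 106819.36185

106819.36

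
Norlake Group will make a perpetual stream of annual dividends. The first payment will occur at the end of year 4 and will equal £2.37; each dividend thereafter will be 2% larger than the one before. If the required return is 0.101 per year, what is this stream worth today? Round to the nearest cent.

Value at end of year 3: C₁ / (r − g) = £2.37 / (0.101 − 0.02) = £29.2593
Discount to today: PV = £29.2593 / (1 + 0.101)^3 = £29.2593 / 1.334633 = £21.92

£21.92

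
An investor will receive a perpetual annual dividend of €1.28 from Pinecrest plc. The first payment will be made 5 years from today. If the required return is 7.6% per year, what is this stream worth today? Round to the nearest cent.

€12.56

Value at end of year 4: C / r = €1.28 / 0.076 = €16.8421
Discount to today: PV = €16.8421 / (1 + 0.076)^4 = €16.8421 / 1.340445 = €12.56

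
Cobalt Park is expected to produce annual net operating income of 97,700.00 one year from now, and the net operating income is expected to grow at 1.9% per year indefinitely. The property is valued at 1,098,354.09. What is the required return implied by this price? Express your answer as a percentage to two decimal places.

10.80%

P = D₁/(r − g) ⇒ r = D₁/P + g = 97,700.0000/1,098,354.09 + 0.019 = 0.088951 + 0.019 = 0.107951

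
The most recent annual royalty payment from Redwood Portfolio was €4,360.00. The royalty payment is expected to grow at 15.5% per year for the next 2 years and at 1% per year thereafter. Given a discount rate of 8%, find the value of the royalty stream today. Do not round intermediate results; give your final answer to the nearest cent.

D_1 = 5035.80000
D_2 = 5816.34900
Terminal value at year 2: TV = D_2×(1+g_2)/(r−g_2) = 5874.51249/0.07 = 83921.60700
P_0 = D_1/(1+r)^1 + D_2/(1+r)^2 + TV/(1+r)^2
    = 4662.77778 + 4986.58179 + 71949.25154 = 81598.61111

€81598.61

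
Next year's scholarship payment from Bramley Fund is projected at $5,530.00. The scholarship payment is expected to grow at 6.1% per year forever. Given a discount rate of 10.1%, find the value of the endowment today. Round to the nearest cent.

$138250.00

Growing perpetuity: P = D₁ / (r − g) = $5,530.0000 / (0.101 − 0.061) = $138,250.00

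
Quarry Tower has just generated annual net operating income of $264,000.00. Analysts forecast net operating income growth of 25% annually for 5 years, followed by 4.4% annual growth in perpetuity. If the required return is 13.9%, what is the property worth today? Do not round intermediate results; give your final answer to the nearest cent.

D_1 = 330000.00000
D_2 = 412500.00000
D_3 = 515625.00000
D_4 = 644531.25000
D_5 = 805664.06250
Terminal value at year 5: TV = D_5×(1+g_2)/(r−g_2) = 841113.28125/0.095 = 8853824.01316
P_0 = D_1/(1+r)^1 + D_2/(1+r)^2 + D_3/(1+r)^3 + D_4/(1+r)^4 + D_5/(1+r)^5 + TV/(1+r)^5
    = 289727.83143 + 317962.94055 + 348949.67137 + 382956.18017 + 420276.75611 + 4618620.35137 = 6378493.73100

$6378493.73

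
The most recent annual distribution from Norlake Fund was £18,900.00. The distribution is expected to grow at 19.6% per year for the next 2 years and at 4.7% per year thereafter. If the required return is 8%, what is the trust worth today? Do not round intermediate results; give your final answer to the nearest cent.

£779483.94

D_1 = 22604.40000
D_2 = 27034.86240
Terminal value at year 2: TV = D_2×(1+g_2)/(r−g_2) = 28305.50093/0.033 = 857742.45251
P_0 = D_1/(1+r)^1 + D_2/(1+r)^2 + TV/(1+r)^2
    = 20930.00000 + 23178.03704 + 735375.90236 = 779483.93939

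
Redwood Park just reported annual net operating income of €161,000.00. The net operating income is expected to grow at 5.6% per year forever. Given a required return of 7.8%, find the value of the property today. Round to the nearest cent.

€7728000.00

D₁ = D₀ × (1 + g) = €161,000.00 × 1.056 = €170,016.0000
Growing perpetuity: P = D₁ / (r − g) = €170,016.0000 / (0.078 − 0.056) = €7,728,000.00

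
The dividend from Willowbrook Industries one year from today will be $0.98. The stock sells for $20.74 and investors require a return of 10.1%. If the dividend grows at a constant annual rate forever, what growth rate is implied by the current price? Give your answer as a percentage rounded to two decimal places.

P = D₁/(r−g) ⇒ g = r − D₁/P = 0.101 − $0.98/$20.74 = 0.053748

5.37%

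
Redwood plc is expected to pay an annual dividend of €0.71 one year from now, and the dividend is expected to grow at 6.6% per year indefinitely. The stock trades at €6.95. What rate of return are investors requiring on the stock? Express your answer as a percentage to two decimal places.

16.82%

P = D₁/(r − g) ⇒ r = D₁/P + g = €0.7100/€6.95 + 0.066 = 0.102158 + 0.066 = 0.168158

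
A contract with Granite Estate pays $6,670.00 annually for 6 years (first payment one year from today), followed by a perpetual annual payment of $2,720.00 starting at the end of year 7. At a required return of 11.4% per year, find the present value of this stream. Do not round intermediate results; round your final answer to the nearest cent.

PV of 6-year annuity: $6,670.00 × [1 − (1+0.114)^−6] / 0.114 = 27895.49377
Perpetuity value at year 6: $2,720.00 / 0.114 = 23859.64912
PV of perpetuity: 23859.64912 / (1+0.114)^6 = 12483.97550
Total PV = 27895.49377 + 12483.97550 = 40379.46927

$40379.47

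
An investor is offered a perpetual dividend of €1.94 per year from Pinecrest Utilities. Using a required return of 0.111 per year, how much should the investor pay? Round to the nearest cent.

Level perpetuity: PV = C / r = €1.94 / 0.111 = €17.48

€17.48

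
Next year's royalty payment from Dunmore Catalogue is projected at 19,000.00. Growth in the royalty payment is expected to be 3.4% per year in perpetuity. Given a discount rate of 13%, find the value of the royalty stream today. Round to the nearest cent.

197916.67

Growing perpetuity: P = D₁ / (r − g) = 19,000.0000 / (0.13 − 0.034) = 197,916.67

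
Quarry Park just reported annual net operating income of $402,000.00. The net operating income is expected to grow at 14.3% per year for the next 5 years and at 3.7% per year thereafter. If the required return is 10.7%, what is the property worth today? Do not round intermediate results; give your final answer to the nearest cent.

$9203565.55

D_1 = 459486.00000
D_2 = 525192.49800
D_3 = 600295.02521
D_4 = 686137.21382
D_5 = 784254.83540
Terminal value at year 5: TV = D_5×(1+g_2)/(r−g_2) = 813272.26431/0.07 = 11618175.20436
P_0 = D_1/(1+r)^1 + D_2/(1+r)^2 + D_3/(1+r)^3 + D_4/(1+r)^4 + D_5/(1+r)^5 + TV/(1+r)^5
    = 415073.17073 + 428571.48523 + 442508.76930 + 456899.29838 + 471757.81215 + 6988755.01715 = 9203565.55294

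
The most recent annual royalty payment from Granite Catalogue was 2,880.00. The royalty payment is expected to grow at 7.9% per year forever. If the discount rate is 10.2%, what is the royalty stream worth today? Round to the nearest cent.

135109.57

D₁ = D₀ × (1 + g) = 2,880.00 × 1.079 = 3,107.5200
Growing perpetuity: P = D₁ / (r − g) = 3,107.5200 / (0.102 − 0.079) = 135,109.57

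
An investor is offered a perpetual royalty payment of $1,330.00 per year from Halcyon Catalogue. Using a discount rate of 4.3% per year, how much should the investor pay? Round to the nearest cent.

Level perpetuity: PV = C / r = $1,330.00 / 0.043 = $30,930.23

$30930.23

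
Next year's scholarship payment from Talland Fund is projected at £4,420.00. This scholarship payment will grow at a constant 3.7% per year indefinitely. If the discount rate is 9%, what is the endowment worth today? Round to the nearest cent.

Growing perpetuity: P = D₁ / (r − g) = £4,420.0000 / (0.09 − 0.037) = £83,396.23

£83396.23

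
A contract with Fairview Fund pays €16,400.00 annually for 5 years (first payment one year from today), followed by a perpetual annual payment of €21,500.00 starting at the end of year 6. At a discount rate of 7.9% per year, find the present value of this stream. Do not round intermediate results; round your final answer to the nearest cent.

€251735.30

PV of 5-year annuity: €16,400.00 × [1 − (1+0.079)^−5] / 0.079 = 65653.39000
Perpetuity value at year 5: €21,500.00 / 0.079 = 272151.89873
PV of perpetuity: 272151.89873 / (1+0.079)^5 = 186081.90575
Total PV = 65653.39000 + 186081.90575 = 251735.29575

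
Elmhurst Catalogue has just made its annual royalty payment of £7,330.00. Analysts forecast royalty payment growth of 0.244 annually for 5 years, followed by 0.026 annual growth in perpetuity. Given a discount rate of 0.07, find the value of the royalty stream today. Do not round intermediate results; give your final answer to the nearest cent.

£421973.58

D_1 = 9118.52000
D_2 = 11343.43888
D_3 = 14111.23797
D_4 = 17554.38003
D_5 = 21837.64876
Terminal value at year 5: TV = D_5×(1+g_2)/(r−g_2) = 22405.42763/0.044 = 509214.26422
P_0 = D_1/(1+r)^1 + D_2/(1+r)^2 + D_3/(1+r)^3 + D_4/(1+r)^4 + D_5/(1+r)^5 + TV/(1+r)^5
    = 8521.98131 + 9907.79883 + 11518.97359 + 13392.15248 + 15569.94176 + 363062.73279 = 421973.58075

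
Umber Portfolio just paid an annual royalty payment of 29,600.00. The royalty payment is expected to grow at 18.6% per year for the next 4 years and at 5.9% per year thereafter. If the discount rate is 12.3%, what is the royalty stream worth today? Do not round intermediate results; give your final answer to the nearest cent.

D_1 = 35105.60000
D_2 = 41635.24160
D_3 = 49379.39654
D_4 = 58563.96429
Terminal value at year 4: TV = D_4×(1+g_2)/(r−g_2) = 62019.23819/0.064 = 969050.59667
P_0 = D_1/(1+r)^1 + D_2/(1+r)^2 + D_3/(1+r)^3 + D_4/(1+r)^4 + TV/(1+r)^4
    = 31260.55209 + 33014.26071 + 34866.35192 + 36822.34495 + 609294.73908 = 745258.24876

745258.25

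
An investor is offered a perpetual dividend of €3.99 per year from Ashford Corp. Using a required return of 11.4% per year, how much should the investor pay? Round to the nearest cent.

Level perpetuity: PV = C / r = €3.99 / 0.114 = €35.00

€35.00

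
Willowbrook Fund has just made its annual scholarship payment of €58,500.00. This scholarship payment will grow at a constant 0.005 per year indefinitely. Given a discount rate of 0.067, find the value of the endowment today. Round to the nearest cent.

€948266.13

D₁ = D₀ × (1 + g) = €58,500.00 × 1.005 = €58,792.5000
Growing perpetuity: P = D₁ / (r − g) = €58,792.5000 / (0.067 − 0.005) = €948,266.13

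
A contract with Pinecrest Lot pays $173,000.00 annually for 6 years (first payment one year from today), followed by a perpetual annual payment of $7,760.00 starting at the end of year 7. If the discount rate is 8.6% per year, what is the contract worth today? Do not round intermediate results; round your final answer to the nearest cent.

PV of 6-year annuity: $173,000.00 × [1 − (1+0.086)^−6] / 0.086 = 785407.04567
Perpetuity value at year 6: $7,760.00 / 0.086 = 90232.55814
PV of perpetuity: 90232.55814 / (1+0.086)^6 = 55002.73921
Total PV = 785407.04567 + 55002.73921 = 840409.78488

$840409.78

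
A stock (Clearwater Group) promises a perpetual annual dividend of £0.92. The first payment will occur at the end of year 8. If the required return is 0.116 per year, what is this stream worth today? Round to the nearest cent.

Value at end of year 7: C / r = £0.92 / 0.116 = £7.9310
Discount to today: PV = £7.9310 / (1 + 0.116)^7 = £7.9310 / 2.156003 = £3.68

£3.68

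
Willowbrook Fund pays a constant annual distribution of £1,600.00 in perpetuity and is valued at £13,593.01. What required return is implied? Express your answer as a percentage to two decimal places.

P = C/r ⇒ r = C/P = £1,600.00/£13,593.01 = 0.117708

11.77%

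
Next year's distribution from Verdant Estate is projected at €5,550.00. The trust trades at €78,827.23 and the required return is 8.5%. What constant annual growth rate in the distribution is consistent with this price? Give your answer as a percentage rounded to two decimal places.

P = D₁/(r−g) ⇒ g = r − D₁/P = 0.085 − €5,550.00/€78,827.23 = 0.014593

1.46%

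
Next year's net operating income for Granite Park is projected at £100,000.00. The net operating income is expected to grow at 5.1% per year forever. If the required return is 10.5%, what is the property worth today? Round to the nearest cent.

£1851851.85

Growing perpetuity: P = D₁ / (r − g) = £100,000.0000 / (0.105 − 0.051) = £1,851,851.85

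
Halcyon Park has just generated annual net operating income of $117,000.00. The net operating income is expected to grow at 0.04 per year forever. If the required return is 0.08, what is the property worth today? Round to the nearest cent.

$3042000.00

D₁ = D₀ × (1 + g) = $117,000.00 × 1.04 = $121,680.0000
Growing perpetuity: P = D₁ / (r − g) = $121,680.0000 / (0.08 − 0.04) = $3,042,000.00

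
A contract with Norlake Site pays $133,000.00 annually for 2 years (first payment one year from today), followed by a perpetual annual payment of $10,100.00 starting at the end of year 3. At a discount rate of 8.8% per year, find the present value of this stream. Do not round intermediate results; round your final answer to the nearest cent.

$331555.41

PV of 2-year annuity: $133,000.00 × [1 − (1+0.088)^−2] / 0.088 = 234598.02119
Perpetuity value at year 2: $10,100.00 / 0.088 = 114772.72727
PV of perpetuity: 114772.72727 / (1+0.088)^2 = 96957.38882
Total PV = 234598.02119 + 96957.38882 = 331555.41001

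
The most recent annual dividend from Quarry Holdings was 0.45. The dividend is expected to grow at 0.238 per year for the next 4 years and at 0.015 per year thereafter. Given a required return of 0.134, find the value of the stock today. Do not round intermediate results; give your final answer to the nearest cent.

7.70

D_1 = 0.55710
D_2 = 0.68969
D_3 = 0.85384
D_4 = 1.05705
Terminal value at year 4: TV = D_4×(1+g_2)/(r−g_2) = 1.07290/0.119 = 9.01601
P_0 = D_1/(1+r)^1 + D_2/(1+r)^2 + D_3/(1+r)^3 + D_4/(1+r)^4 + TV/(1+r)^4
    = 0.49127 + 0.53632 + 0.58551 + 0.63921 + 5.45208 = 7.70439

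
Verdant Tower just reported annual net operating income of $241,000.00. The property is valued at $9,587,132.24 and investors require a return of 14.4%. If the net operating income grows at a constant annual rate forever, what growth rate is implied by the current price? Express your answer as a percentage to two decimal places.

11.59%

P = D₀(1+g)/(r−g) ⇒ P(r−g) = D₀(1+g) ⇒ g(P+D₀) = P·r − D₀
g = (P·r − D₀)/(P + D₀) = ($9,587,132.24×0.144 − $241,000.00) / ($9,587,132.24 + $241,000.00) = 0.115947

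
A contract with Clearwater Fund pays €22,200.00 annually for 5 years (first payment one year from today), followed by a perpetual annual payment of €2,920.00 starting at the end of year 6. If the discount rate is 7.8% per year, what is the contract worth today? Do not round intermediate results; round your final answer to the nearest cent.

€114822.84

PV of 5-year annuity: €22,200.00 × [1 − (1+0.078)^−5] / 0.078 = 89107.36909
Perpetuity value at year 5: €2,920.00 / 0.078 = 37435.89744
PV of perpetuity: 37435.89744 / (1+0.078)^5 = 25715.46871
Total PV = 89107.36909 + 25715.46871 = 114822.83780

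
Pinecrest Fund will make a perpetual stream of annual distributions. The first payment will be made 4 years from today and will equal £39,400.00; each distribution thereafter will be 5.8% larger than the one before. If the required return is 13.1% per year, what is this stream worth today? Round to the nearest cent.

Value at end of year 3: C₁ / (r − g) = £39,400.00 / (0.131 − 0.058) = £539,726.0274
Discount to today: PV = £539,726.0274 / (1 + 0.131)^3 = £539,726.0274 / 1.446731 = £373,065.89

£373065.89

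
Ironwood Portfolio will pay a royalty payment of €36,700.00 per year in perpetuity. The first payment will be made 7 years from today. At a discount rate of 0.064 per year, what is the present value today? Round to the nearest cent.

Value at end of year 6: C / r = €36,700.00 / 0.064 = €573,437.5000
Discount to today: PV = €573,437.5000 / (1 + 0.064)^6 = €573,437.5000 / 1.450941 = €395,217.64

€395217.64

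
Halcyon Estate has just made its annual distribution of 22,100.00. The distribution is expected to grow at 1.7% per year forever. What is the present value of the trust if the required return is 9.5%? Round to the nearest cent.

288150.00

D₁ = D₀ × (1 + g) = 22,100.00 × 1.017 = 22,475.7000
Growing perpetuity: P = D₁ / (r − g) = 22,475.7000 / (0.095 − 0.017) = 288,150.00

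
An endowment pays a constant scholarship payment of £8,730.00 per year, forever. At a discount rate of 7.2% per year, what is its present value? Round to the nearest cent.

Level perpetuity: PV = C / r = £8,730.00 / 0.072 = £121,250.00

£121250.00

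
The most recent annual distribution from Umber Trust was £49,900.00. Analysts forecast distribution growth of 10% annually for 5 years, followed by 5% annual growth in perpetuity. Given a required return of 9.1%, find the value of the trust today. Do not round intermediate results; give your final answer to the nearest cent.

D_1 = 54890.00000
D_2 = 60379.00000
D_3 = 66416.90000
D_4 = 73058.59000
D_5 = 80364.44900
Terminal value at year 5: TV = D_5×(1+g_2)/(r−g_2) = 84382.67145/0.041 = 2058113.93780
P_0 = D_1/(1+r)^1 + D_2/(1+r)^2 + D_3/(1+r)^3 + D_4/(1+r)^4 + D_5/(1+r)^5 + TV/(1+r)^5
    = 50311.64070 + 50726.67715 + 51145.13736 + 51567.04958 + 51992.44229 + 1331513.76607 = 1587256.71316

£1587256.71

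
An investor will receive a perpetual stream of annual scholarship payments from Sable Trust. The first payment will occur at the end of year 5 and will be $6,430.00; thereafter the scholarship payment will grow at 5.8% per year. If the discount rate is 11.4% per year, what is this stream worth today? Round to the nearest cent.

Value at end of year 4: C₁ / (r − g) = $6,430.00 / (0.114 − 0.058) = $114,821.4286
Discount to today: PV = $114,821.4286 / (1 + 0.114)^4 = $114,821.4286 / 1.540071 = $74,555.93

$74555.93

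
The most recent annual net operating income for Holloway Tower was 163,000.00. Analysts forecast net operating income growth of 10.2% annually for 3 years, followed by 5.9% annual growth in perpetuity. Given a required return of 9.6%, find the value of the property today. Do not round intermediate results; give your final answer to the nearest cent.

5236738.42

D_1 = 179626.00000
D_2 = 197947.85200
D_3 = 218138.53290
Terminal value at year 3: TV = D_3×(1+g_2)/(r−g_2) = 231008.70635/0.037 = 6243478.54987
P_0 = D_1/(1+r)^1 + D_2/(1+r)^2 + D_3/(1+r)^3 + TV/(1+r)^3
    = 163892.33577 + 164789.55658 + 165691.68919 + 4742364.83389 = 5236738.41543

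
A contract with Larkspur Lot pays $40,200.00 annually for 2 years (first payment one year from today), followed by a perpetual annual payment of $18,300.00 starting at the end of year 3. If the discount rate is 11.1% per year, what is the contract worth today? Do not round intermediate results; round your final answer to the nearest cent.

PV of 2-year annuity: $40,200.00 × [1 − (1+0.111)^−2] / 0.111 = 68752.13174
Perpetuity value at year 2: $18,300.00 / 0.111 = 164864.86486
PV of perpetuity: 164864.86486 / (1+0.111)^2 = 133567.25266
Total PV = 68752.13174 + 133567.25266 = 202319.38439

$202319.38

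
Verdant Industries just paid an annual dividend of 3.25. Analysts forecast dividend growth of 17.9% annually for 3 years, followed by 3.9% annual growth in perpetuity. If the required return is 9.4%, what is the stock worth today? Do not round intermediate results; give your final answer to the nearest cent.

88.19

D_1 = 3.83175
D_2 = 4.51763
D_3 = 5.32629
Terminal value at year 3: TV = D_3×(1+g_2)/(r−g_2) = 5.53401/0.055 = 100.61845
P_0 = D_1/(1+r)^1 + D_2/(1+r)^2 + D_3/(1+r)^3 + TV/(1+r)^3
    = 3.50251 + 3.77465 + 4.06792 + 76.84678 = 88.19186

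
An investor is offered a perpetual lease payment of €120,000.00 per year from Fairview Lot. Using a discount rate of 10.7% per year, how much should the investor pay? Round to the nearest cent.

Level perpetuity: PV = C / r = €120,000.00 / 0.107 = €1,121,495.33

€1121495.33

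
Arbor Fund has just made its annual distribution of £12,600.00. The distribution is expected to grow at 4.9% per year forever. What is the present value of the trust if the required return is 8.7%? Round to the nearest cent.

D₁ = D₀ × (1 + g) = £12,600.00 × 1.049 = £13,217.4000
Growing perpetuity: P = D₁ / (r − g) = £13,217.4000 / (0.087 − 0.049) = £347,826.32

£347826.32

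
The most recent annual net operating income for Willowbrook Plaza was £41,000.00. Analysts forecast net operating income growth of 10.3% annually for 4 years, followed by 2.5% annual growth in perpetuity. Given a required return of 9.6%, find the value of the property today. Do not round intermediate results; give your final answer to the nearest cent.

£773803.86

D_1 = 45223.00000
D_2 = 49880.96900
D_3 = 55018.70881
D_4 = 60685.63581
Terminal value at year 4: TV = D_4×(1+g_2)/(r−g_2) = 62202.77671/0.071 = 876095.44661
P_0 = D_1/(1+r)^1 + D_2/(1+r)^2 + D_3/(1+r)^3 + D_4/(1+r)^4 + TV/(1+r)^4
    = 41261.86131 + 41525.39510 + 41790.61204 + 42057.52288 + 607168.46415 = 773803.85548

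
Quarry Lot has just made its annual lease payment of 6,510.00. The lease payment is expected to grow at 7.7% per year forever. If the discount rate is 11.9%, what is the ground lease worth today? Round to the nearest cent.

D₁ = D₀ × (1 + g) = 6,510.00 × 1.077 = 7,011.2700
Growing perpetuity: P = D₁ / (r − g) = 7,011.2700 / (0.119 − 0.077) = 166,935.00

166935.00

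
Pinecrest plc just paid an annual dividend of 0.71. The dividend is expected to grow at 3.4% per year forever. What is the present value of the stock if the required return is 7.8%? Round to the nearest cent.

D₁ = D₀ × (1 + g) = 0.71 × 1.034 = 0.7341
Growing perpetuity: P = D₁ / (r − g) = 0.7341 / (0.078 − 0.034) = 16.69

16.69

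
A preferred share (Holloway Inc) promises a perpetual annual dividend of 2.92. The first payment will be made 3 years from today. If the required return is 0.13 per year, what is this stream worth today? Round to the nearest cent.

17.59

Value at end of year 2: C / r = 2.92 / 0.13 = 22.4615
Discount to today: PV = 22.4615 / (1 + 0.13)^2 = 22.4615 / 1.276900 = 17.59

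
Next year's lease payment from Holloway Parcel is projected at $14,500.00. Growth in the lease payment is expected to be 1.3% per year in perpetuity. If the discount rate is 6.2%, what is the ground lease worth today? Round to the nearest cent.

Growing perpetuity: P = D₁ / (r − g) = $14,500.0000 / (0.062 − 0.013) = $295,918.37

$295918.37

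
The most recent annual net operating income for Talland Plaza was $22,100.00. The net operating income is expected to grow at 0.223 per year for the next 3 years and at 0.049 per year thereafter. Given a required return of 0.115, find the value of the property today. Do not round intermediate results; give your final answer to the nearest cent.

D_1 = 27028.30000
D_2 = 33055.61090
D_3 = 40427.01213
Terminal value at year 3: TV = D_3×(1+g_2)/(r−g_2) = 42407.93573/0.066 = 642544.48068
P_0 = D_1/(1+r)^1 + D_2/(1+r)^2 + D_3/(1+r)^3 + TV/(1+r)^3
    = 24240.62780 + 26588.59893 + 29163.99685 + 463530.79840 = 543524.02198

$543524.02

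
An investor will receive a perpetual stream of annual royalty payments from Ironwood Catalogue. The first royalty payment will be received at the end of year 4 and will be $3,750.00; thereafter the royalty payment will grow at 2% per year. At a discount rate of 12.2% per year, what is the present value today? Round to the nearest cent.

$26028.70

Value at end of year 3: C₁ / (r − g) = $3,750.00 / (0.122 − 0.02) = $36,764.7059
Discount to today: PV = $36,764.7059 / (1 + 0.122)^3 = $36,764.7059 / 1.412468 = $26,028.70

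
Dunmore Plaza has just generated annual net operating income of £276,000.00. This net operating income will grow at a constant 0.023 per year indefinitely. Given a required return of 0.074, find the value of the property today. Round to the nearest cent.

£5536235.29

D₁ = D₀ × (1 + g) = £276,000.00 × 1.023 = £282,348.0000
Growing perpetuity: P = D₁ / (r − g) = £282,348.0000 / (0.074 − 0.023) = £5,536,235.29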